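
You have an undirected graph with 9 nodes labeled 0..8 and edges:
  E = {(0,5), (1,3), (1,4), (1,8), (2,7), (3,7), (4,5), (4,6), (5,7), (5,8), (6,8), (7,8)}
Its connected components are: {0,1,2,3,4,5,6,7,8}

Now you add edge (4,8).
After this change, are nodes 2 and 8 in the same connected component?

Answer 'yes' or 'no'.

Answer: yes

Derivation:
Initial components: {0,1,2,3,4,5,6,7,8}
Adding edge (4,8): both already in same component {0,1,2,3,4,5,6,7,8}. No change.
New components: {0,1,2,3,4,5,6,7,8}
Are 2 and 8 in the same component? yes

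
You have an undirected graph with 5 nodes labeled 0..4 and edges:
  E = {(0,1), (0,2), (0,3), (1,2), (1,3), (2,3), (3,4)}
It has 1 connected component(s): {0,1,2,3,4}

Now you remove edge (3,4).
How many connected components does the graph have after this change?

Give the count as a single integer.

Initial component count: 1
Remove (3,4): it was a bridge. Count increases: 1 -> 2.
  After removal, components: {0,1,2,3} {4}
New component count: 2

Answer: 2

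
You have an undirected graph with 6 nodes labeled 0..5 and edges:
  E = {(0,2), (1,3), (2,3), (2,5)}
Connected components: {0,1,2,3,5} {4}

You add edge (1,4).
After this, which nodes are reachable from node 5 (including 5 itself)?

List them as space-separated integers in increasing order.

Before: nodes reachable from 5: {0,1,2,3,5}
Adding (1,4): merges 5's component with another. Reachability grows.
After: nodes reachable from 5: {0,1,2,3,4,5}

Answer: 0 1 2 3 4 5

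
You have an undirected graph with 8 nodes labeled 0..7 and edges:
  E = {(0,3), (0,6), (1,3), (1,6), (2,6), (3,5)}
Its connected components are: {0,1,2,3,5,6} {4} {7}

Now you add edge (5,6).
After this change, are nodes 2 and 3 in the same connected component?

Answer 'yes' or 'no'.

Initial components: {0,1,2,3,5,6} {4} {7}
Adding edge (5,6): both already in same component {0,1,2,3,5,6}. No change.
New components: {0,1,2,3,5,6} {4} {7}
Are 2 and 3 in the same component? yes

Answer: yes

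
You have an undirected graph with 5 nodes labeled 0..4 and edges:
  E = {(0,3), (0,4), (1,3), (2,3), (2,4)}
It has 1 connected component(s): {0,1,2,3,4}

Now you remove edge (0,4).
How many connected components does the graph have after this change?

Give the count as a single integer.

Initial component count: 1
Remove (0,4): not a bridge. Count unchanged: 1.
  After removal, components: {0,1,2,3,4}
New component count: 1

Answer: 1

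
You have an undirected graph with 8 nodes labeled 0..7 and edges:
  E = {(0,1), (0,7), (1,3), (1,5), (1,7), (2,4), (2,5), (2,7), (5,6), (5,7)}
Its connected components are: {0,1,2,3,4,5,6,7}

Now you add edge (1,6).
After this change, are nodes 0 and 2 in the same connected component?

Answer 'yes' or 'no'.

Answer: yes

Derivation:
Initial components: {0,1,2,3,4,5,6,7}
Adding edge (1,6): both already in same component {0,1,2,3,4,5,6,7}. No change.
New components: {0,1,2,3,4,5,6,7}
Are 0 and 2 in the same component? yes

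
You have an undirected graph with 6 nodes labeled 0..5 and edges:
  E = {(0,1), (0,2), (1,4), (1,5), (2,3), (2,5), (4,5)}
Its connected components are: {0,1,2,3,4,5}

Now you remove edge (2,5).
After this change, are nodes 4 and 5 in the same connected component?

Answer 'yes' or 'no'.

Answer: yes

Derivation:
Initial components: {0,1,2,3,4,5}
Removing edge (2,5): not a bridge — component count unchanged at 1.
New components: {0,1,2,3,4,5}
Are 4 and 5 in the same component? yes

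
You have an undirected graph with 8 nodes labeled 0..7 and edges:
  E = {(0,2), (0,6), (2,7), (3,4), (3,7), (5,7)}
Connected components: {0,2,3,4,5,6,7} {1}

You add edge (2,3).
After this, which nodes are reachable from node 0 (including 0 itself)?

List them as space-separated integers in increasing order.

Answer: 0 2 3 4 5 6 7

Derivation:
Before: nodes reachable from 0: {0,2,3,4,5,6,7}
Adding (2,3): both endpoints already in same component. Reachability from 0 unchanged.
After: nodes reachable from 0: {0,2,3,4,5,6,7}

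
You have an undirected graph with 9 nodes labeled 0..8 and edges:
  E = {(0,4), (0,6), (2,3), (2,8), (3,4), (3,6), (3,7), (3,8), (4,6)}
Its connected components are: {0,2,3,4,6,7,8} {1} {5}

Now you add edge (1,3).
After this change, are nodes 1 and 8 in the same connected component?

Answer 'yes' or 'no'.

Answer: yes

Derivation:
Initial components: {0,2,3,4,6,7,8} {1} {5}
Adding edge (1,3): merges {1} and {0,2,3,4,6,7,8}.
New components: {0,1,2,3,4,6,7,8} {5}
Are 1 and 8 in the same component? yes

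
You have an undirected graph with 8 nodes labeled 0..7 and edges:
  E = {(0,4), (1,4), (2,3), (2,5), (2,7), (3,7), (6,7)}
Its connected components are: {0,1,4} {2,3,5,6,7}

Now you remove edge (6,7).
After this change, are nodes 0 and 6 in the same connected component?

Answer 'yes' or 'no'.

Initial components: {0,1,4} {2,3,5,6,7}
Removing edge (6,7): it was a bridge — component count 2 -> 3.
New components: {0,1,4} {2,3,5,7} {6}
Are 0 and 6 in the same component? no

Answer: no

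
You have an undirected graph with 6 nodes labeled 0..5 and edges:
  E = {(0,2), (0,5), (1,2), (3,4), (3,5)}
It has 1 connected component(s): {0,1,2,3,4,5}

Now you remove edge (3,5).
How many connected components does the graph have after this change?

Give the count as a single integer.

Answer: 2

Derivation:
Initial component count: 1
Remove (3,5): it was a bridge. Count increases: 1 -> 2.
  After removal, components: {0,1,2,5} {3,4}
New component count: 2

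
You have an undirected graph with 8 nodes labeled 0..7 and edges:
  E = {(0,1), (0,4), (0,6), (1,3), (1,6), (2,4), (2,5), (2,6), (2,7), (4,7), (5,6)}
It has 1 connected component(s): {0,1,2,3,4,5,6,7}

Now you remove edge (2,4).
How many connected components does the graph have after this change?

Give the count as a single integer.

Answer: 1

Derivation:
Initial component count: 1
Remove (2,4): not a bridge. Count unchanged: 1.
  After removal, components: {0,1,2,3,4,5,6,7}
New component count: 1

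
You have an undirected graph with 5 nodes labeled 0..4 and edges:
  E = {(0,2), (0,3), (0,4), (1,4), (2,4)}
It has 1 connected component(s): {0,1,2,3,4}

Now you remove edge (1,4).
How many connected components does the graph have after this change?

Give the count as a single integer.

Answer: 2

Derivation:
Initial component count: 1
Remove (1,4): it was a bridge. Count increases: 1 -> 2.
  After removal, components: {0,2,3,4} {1}
New component count: 2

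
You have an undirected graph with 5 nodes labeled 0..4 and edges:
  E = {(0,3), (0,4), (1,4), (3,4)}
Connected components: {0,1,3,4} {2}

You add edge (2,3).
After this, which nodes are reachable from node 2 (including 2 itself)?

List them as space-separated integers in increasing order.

Before: nodes reachable from 2: {2}
Adding (2,3): merges 2's component with another. Reachability grows.
After: nodes reachable from 2: {0,1,2,3,4}

Answer: 0 1 2 3 4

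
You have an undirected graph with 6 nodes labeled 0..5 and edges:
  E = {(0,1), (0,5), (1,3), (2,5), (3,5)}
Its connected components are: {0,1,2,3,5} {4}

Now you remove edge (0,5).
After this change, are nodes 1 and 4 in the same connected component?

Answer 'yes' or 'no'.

Initial components: {0,1,2,3,5} {4}
Removing edge (0,5): not a bridge — component count unchanged at 2.
New components: {0,1,2,3,5} {4}
Are 1 and 4 in the same component? no

Answer: no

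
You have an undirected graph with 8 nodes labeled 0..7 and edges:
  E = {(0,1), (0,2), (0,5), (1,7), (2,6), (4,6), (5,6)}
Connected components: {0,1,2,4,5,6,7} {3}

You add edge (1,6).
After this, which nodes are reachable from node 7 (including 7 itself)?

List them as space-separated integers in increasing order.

Before: nodes reachable from 7: {0,1,2,4,5,6,7}
Adding (1,6): both endpoints already in same component. Reachability from 7 unchanged.
After: nodes reachable from 7: {0,1,2,4,5,6,7}

Answer: 0 1 2 4 5 6 7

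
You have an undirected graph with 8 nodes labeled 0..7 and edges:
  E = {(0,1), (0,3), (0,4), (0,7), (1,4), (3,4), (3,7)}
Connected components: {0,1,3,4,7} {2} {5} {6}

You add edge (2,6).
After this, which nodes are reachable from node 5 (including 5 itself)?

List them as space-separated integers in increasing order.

Answer: 5

Derivation:
Before: nodes reachable from 5: {5}
Adding (2,6): merges two components, but neither contains 5. Reachability from 5 unchanged.
After: nodes reachable from 5: {5}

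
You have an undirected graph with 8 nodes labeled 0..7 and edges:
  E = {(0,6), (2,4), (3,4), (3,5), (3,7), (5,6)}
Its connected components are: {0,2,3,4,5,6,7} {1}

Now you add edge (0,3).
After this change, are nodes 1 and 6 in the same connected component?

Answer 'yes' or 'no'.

Answer: no

Derivation:
Initial components: {0,2,3,4,5,6,7} {1}
Adding edge (0,3): both already in same component {0,2,3,4,5,6,7}. No change.
New components: {0,2,3,4,5,6,7} {1}
Are 1 and 6 in the same component? no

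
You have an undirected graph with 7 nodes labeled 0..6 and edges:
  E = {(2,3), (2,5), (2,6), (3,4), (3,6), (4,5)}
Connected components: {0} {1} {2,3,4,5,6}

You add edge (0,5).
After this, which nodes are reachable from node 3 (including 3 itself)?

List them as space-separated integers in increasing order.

Before: nodes reachable from 3: {2,3,4,5,6}
Adding (0,5): merges 3's component with another. Reachability grows.
After: nodes reachable from 3: {0,2,3,4,5,6}

Answer: 0 2 3 4 5 6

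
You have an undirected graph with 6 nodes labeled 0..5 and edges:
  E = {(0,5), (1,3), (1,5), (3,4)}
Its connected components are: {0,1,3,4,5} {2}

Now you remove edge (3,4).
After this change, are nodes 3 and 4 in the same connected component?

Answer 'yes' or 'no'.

Initial components: {0,1,3,4,5} {2}
Removing edge (3,4): it was a bridge — component count 2 -> 3.
New components: {0,1,3,5} {2} {4}
Are 3 and 4 in the same component? no

Answer: no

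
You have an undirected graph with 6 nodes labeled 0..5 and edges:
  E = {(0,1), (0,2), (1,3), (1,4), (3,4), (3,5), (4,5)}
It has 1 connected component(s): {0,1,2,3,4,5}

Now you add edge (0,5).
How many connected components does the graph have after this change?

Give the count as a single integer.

Answer: 1

Derivation:
Initial component count: 1
Add (0,5): endpoints already in same component. Count unchanged: 1.
New component count: 1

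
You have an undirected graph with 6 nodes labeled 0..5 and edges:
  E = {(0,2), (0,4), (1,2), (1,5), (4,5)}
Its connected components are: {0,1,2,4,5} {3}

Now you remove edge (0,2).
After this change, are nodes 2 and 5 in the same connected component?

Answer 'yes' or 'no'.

Initial components: {0,1,2,4,5} {3}
Removing edge (0,2): not a bridge — component count unchanged at 2.
New components: {0,1,2,4,5} {3}
Are 2 and 5 in the same component? yes

Answer: yes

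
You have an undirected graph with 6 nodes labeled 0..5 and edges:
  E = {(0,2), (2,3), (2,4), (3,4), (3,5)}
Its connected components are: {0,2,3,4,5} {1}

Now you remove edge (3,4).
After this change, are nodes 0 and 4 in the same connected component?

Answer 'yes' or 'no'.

Answer: yes

Derivation:
Initial components: {0,2,3,4,5} {1}
Removing edge (3,4): not a bridge — component count unchanged at 2.
New components: {0,2,3,4,5} {1}
Are 0 and 4 in the same component? yes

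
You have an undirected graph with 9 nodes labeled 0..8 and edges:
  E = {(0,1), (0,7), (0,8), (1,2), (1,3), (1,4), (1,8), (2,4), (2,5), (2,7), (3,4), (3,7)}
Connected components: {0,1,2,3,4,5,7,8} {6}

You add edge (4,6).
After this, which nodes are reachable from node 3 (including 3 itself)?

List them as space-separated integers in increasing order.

Before: nodes reachable from 3: {0,1,2,3,4,5,7,8}
Adding (4,6): merges 3's component with another. Reachability grows.
After: nodes reachable from 3: {0,1,2,3,4,5,6,7,8}

Answer: 0 1 2 3 4 5 6 7 8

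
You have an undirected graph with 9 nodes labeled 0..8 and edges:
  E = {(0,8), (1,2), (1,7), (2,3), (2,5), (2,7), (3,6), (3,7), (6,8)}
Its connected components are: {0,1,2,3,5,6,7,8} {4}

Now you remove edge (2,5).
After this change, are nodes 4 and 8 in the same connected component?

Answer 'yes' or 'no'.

Initial components: {0,1,2,3,5,6,7,8} {4}
Removing edge (2,5): it was a bridge — component count 2 -> 3.
New components: {0,1,2,3,6,7,8} {4} {5}
Are 4 and 8 in the same component? no

Answer: no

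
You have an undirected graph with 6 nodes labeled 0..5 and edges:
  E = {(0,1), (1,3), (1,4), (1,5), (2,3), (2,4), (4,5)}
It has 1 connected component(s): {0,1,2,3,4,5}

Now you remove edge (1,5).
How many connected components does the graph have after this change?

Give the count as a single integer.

Initial component count: 1
Remove (1,5): not a bridge. Count unchanged: 1.
  After removal, components: {0,1,2,3,4,5}
New component count: 1

Answer: 1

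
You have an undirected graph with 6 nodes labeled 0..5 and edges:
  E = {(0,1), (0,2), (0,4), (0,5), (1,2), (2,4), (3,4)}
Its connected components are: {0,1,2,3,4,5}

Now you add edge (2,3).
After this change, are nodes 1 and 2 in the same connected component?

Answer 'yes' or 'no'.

Initial components: {0,1,2,3,4,5}
Adding edge (2,3): both already in same component {0,1,2,3,4,5}. No change.
New components: {0,1,2,3,4,5}
Are 1 and 2 in the same component? yes

Answer: yes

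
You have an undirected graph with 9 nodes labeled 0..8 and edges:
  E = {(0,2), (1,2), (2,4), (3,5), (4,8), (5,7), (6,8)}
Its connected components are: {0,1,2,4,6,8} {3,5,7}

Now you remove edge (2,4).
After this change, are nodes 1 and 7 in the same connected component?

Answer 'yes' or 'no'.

Initial components: {0,1,2,4,6,8} {3,5,7}
Removing edge (2,4): it was a bridge — component count 2 -> 3.
New components: {0,1,2} {3,5,7} {4,6,8}
Are 1 and 7 in the same component? no

Answer: no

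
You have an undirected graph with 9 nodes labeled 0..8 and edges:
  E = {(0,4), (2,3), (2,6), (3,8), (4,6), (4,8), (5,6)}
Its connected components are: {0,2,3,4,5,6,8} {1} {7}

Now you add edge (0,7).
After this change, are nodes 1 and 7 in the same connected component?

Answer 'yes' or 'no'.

Initial components: {0,2,3,4,5,6,8} {1} {7}
Adding edge (0,7): merges {0,2,3,4,5,6,8} and {7}.
New components: {0,2,3,4,5,6,7,8} {1}
Are 1 and 7 in the same component? no

Answer: no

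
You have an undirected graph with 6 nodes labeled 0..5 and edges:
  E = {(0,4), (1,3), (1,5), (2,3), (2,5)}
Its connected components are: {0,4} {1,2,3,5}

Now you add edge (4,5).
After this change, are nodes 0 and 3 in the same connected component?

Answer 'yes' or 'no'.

Answer: yes

Derivation:
Initial components: {0,4} {1,2,3,5}
Adding edge (4,5): merges {0,4} and {1,2,3,5}.
New components: {0,1,2,3,4,5}
Are 0 and 3 in the same component? yes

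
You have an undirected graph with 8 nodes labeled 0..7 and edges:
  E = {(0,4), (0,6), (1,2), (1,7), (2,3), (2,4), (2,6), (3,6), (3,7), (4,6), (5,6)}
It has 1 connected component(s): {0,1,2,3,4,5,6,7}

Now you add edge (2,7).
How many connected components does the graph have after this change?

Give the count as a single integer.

Initial component count: 1
Add (2,7): endpoints already in same component. Count unchanged: 1.
New component count: 1

Answer: 1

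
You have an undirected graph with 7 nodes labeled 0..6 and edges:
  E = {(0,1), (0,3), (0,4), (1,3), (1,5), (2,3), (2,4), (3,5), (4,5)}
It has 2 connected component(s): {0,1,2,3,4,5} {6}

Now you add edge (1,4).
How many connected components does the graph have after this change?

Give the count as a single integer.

Initial component count: 2
Add (1,4): endpoints already in same component. Count unchanged: 2.
New component count: 2

Answer: 2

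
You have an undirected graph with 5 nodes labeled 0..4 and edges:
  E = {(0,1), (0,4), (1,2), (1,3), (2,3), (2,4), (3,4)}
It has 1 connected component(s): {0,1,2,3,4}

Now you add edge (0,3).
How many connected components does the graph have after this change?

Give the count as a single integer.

Answer: 1

Derivation:
Initial component count: 1
Add (0,3): endpoints already in same component. Count unchanged: 1.
New component count: 1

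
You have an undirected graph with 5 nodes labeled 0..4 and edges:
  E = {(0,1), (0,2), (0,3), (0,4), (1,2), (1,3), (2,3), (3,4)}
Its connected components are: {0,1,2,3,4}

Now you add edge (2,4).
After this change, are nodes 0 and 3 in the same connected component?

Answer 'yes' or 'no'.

Answer: yes

Derivation:
Initial components: {0,1,2,3,4}
Adding edge (2,4): both already in same component {0,1,2,3,4}. No change.
New components: {0,1,2,3,4}
Are 0 and 3 in the same component? yes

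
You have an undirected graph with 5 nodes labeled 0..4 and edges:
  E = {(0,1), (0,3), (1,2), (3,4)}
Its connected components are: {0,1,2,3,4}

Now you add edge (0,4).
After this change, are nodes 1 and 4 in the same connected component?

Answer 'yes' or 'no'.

Answer: yes

Derivation:
Initial components: {0,1,2,3,4}
Adding edge (0,4): both already in same component {0,1,2,3,4}. No change.
New components: {0,1,2,3,4}
Are 1 and 4 in the same component? yes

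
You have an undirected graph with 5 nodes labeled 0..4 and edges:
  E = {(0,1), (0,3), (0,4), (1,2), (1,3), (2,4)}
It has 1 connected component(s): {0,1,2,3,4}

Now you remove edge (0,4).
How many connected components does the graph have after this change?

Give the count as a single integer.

Answer: 1

Derivation:
Initial component count: 1
Remove (0,4): not a bridge. Count unchanged: 1.
  After removal, components: {0,1,2,3,4}
New component count: 1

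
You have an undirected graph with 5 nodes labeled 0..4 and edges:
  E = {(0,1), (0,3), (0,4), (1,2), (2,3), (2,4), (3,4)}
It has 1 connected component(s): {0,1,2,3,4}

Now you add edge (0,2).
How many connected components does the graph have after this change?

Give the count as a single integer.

Initial component count: 1
Add (0,2): endpoints already in same component. Count unchanged: 1.
New component count: 1

Answer: 1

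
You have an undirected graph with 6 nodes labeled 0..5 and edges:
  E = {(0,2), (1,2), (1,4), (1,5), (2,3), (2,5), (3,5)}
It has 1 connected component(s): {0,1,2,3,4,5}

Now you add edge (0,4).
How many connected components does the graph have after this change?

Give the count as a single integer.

Initial component count: 1
Add (0,4): endpoints already in same component. Count unchanged: 1.
New component count: 1

Answer: 1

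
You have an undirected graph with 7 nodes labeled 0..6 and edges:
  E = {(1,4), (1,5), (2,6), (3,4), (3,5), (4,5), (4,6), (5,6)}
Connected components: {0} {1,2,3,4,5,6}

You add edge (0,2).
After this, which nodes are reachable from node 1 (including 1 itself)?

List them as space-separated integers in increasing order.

Answer: 0 1 2 3 4 5 6

Derivation:
Before: nodes reachable from 1: {1,2,3,4,5,6}
Adding (0,2): merges 1's component with another. Reachability grows.
After: nodes reachable from 1: {0,1,2,3,4,5,6}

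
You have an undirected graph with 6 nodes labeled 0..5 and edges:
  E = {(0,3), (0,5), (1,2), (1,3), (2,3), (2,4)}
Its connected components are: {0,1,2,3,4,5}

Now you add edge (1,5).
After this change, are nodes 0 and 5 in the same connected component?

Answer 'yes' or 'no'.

Answer: yes

Derivation:
Initial components: {0,1,2,3,4,5}
Adding edge (1,5): both already in same component {0,1,2,3,4,5}. No change.
New components: {0,1,2,3,4,5}
Are 0 and 5 in the same component? yes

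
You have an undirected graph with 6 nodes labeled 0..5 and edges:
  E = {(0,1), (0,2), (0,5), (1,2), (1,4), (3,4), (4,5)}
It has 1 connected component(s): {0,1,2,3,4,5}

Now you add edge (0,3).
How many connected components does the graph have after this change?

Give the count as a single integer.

Answer: 1

Derivation:
Initial component count: 1
Add (0,3): endpoints already in same component. Count unchanged: 1.
New component count: 1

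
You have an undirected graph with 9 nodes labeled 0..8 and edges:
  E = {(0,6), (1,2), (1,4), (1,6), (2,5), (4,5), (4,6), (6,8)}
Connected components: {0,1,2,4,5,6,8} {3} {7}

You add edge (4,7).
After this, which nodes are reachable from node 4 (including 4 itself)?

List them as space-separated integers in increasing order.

Before: nodes reachable from 4: {0,1,2,4,5,6,8}
Adding (4,7): merges 4's component with another. Reachability grows.
After: nodes reachable from 4: {0,1,2,4,5,6,7,8}

Answer: 0 1 2 4 5 6 7 8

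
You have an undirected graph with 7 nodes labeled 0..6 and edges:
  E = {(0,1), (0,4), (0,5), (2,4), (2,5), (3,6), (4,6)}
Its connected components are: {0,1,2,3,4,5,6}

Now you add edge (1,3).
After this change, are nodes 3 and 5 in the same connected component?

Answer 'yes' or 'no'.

Initial components: {0,1,2,3,4,5,6}
Adding edge (1,3): both already in same component {0,1,2,3,4,5,6}. No change.
New components: {0,1,2,3,4,5,6}
Are 3 and 5 in the same component? yes

Answer: yes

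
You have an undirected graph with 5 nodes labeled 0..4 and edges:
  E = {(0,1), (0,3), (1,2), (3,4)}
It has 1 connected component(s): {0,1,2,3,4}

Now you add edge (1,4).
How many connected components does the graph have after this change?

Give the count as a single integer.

Initial component count: 1
Add (1,4): endpoints already in same component. Count unchanged: 1.
New component count: 1

Answer: 1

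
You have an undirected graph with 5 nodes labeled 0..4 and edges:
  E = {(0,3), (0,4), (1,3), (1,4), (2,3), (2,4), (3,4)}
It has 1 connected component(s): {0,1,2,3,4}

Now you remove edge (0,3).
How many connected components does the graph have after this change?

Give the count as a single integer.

Initial component count: 1
Remove (0,3): not a bridge. Count unchanged: 1.
  After removal, components: {0,1,2,3,4}
New component count: 1

Answer: 1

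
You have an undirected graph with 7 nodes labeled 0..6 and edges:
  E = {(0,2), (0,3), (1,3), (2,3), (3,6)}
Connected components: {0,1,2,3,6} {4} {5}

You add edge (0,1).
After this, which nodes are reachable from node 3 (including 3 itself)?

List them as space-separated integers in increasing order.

Before: nodes reachable from 3: {0,1,2,3,6}
Adding (0,1): both endpoints already in same component. Reachability from 3 unchanged.
After: nodes reachable from 3: {0,1,2,3,6}

Answer: 0 1 2 3 6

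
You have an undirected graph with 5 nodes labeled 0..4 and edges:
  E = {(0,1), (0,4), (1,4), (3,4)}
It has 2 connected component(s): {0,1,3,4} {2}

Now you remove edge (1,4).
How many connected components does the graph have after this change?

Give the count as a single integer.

Initial component count: 2
Remove (1,4): not a bridge. Count unchanged: 2.
  After removal, components: {0,1,3,4} {2}
New component count: 2

Answer: 2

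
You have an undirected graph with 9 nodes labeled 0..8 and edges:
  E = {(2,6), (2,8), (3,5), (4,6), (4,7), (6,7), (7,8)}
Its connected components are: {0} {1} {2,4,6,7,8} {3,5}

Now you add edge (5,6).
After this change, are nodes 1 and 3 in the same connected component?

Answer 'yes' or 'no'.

Answer: no

Derivation:
Initial components: {0} {1} {2,4,6,7,8} {3,5}
Adding edge (5,6): merges {3,5} and {2,4,6,7,8}.
New components: {0} {1} {2,3,4,5,6,7,8}
Are 1 and 3 in the same component? no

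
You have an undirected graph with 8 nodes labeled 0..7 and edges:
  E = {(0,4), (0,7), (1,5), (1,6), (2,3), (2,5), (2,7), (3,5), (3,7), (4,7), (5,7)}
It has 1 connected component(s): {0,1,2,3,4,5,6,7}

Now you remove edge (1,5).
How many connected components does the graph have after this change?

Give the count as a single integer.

Answer: 2

Derivation:
Initial component count: 1
Remove (1,5): it was a bridge. Count increases: 1 -> 2.
  After removal, components: {0,2,3,4,5,7} {1,6}
New component count: 2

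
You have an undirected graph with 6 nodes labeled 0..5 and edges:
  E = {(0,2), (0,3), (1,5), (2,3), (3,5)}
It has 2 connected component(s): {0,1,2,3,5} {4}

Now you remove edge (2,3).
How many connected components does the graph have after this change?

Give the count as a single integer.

Answer: 2

Derivation:
Initial component count: 2
Remove (2,3): not a bridge. Count unchanged: 2.
  After removal, components: {0,1,2,3,5} {4}
New component count: 2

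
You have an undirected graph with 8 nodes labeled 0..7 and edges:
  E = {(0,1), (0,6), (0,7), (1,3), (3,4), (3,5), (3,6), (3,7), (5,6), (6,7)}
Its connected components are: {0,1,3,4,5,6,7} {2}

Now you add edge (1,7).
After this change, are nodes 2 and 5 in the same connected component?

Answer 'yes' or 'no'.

Answer: no

Derivation:
Initial components: {0,1,3,4,5,6,7} {2}
Adding edge (1,7): both already in same component {0,1,3,4,5,6,7}. No change.
New components: {0,1,3,4,5,6,7} {2}
Are 2 and 5 in the same component? no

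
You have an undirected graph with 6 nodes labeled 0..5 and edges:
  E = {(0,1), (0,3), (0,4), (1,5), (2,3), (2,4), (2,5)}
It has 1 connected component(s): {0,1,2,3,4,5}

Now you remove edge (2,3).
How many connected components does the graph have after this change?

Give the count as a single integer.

Answer: 1

Derivation:
Initial component count: 1
Remove (2,3): not a bridge. Count unchanged: 1.
  After removal, components: {0,1,2,3,4,5}
New component count: 1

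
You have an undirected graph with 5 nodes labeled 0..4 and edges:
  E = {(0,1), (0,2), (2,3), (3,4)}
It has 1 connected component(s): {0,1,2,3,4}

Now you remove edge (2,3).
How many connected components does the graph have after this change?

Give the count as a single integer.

Initial component count: 1
Remove (2,3): it was a bridge. Count increases: 1 -> 2.
  After removal, components: {0,1,2} {3,4}
New component count: 2

Answer: 2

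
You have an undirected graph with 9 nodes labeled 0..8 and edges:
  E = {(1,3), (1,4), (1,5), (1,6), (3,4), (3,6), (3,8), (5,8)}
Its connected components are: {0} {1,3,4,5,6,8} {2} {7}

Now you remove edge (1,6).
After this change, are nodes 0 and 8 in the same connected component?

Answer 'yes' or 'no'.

Answer: no

Derivation:
Initial components: {0} {1,3,4,5,6,8} {2} {7}
Removing edge (1,6): not a bridge — component count unchanged at 4.
New components: {0} {1,3,4,5,6,8} {2} {7}
Are 0 and 8 in the same component? no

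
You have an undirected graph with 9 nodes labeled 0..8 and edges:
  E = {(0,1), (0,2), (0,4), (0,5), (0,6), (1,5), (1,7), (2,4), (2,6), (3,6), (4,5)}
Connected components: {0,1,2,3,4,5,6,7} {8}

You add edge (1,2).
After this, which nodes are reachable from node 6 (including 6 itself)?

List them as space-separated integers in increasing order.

Before: nodes reachable from 6: {0,1,2,3,4,5,6,7}
Adding (1,2): both endpoints already in same component. Reachability from 6 unchanged.
After: nodes reachable from 6: {0,1,2,3,4,5,6,7}

Answer: 0 1 2 3 4 5 6 7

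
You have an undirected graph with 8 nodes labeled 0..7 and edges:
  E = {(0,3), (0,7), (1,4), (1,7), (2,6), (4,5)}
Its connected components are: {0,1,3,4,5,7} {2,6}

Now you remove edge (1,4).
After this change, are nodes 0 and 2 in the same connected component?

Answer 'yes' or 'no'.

Answer: no

Derivation:
Initial components: {0,1,3,4,5,7} {2,6}
Removing edge (1,4): it was a bridge — component count 2 -> 3.
New components: {0,1,3,7} {2,6} {4,5}
Are 0 and 2 in the same component? no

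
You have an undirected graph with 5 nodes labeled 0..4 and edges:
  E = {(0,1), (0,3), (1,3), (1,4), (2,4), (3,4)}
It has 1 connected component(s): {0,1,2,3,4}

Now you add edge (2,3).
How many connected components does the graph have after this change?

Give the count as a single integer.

Initial component count: 1
Add (2,3): endpoints already in same component. Count unchanged: 1.
New component count: 1

Answer: 1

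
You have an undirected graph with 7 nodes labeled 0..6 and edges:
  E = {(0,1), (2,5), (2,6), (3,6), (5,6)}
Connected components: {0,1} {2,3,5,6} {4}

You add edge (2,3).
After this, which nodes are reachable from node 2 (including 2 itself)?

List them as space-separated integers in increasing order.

Before: nodes reachable from 2: {2,3,5,6}
Adding (2,3): both endpoints already in same component. Reachability from 2 unchanged.
After: nodes reachable from 2: {2,3,5,6}

Answer: 2 3 5 6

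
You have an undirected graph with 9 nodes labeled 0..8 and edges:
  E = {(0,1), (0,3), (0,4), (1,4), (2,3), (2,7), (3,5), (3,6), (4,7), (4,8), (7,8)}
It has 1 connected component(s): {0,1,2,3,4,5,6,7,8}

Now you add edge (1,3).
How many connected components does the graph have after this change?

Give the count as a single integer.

Answer: 1

Derivation:
Initial component count: 1
Add (1,3): endpoints already in same component. Count unchanged: 1.
New component count: 1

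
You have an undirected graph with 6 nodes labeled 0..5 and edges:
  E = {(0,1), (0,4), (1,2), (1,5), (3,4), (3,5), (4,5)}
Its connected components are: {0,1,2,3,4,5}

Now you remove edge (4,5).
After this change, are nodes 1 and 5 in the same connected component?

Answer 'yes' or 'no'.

Answer: yes

Derivation:
Initial components: {0,1,2,3,4,5}
Removing edge (4,5): not a bridge — component count unchanged at 1.
New components: {0,1,2,3,4,5}
Are 1 and 5 in the same component? yes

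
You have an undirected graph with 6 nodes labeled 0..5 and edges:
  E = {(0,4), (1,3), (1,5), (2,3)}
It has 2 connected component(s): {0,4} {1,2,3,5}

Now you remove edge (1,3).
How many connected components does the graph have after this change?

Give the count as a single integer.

Initial component count: 2
Remove (1,3): it was a bridge. Count increases: 2 -> 3.
  After removal, components: {0,4} {1,5} {2,3}
New component count: 3

Answer: 3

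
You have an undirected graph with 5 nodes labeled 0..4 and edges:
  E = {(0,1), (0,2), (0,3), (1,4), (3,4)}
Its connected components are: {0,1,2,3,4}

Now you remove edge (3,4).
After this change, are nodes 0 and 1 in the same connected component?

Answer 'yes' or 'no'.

Initial components: {0,1,2,3,4}
Removing edge (3,4): not a bridge — component count unchanged at 1.
New components: {0,1,2,3,4}
Are 0 and 1 in the same component? yes

Answer: yes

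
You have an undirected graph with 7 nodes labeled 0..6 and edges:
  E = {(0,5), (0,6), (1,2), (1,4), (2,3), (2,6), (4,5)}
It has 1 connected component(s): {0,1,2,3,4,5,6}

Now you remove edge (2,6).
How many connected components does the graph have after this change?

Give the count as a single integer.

Answer: 1

Derivation:
Initial component count: 1
Remove (2,6): not a bridge. Count unchanged: 1.
  After removal, components: {0,1,2,3,4,5,6}
New component count: 1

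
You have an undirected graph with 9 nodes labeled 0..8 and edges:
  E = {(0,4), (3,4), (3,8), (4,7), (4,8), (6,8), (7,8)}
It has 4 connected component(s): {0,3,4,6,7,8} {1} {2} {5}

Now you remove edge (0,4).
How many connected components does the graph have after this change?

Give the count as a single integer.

Answer: 5

Derivation:
Initial component count: 4
Remove (0,4): it was a bridge. Count increases: 4 -> 5.
  After removal, components: {0} {1} {2} {3,4,6,7,8} {5}
New component count: 5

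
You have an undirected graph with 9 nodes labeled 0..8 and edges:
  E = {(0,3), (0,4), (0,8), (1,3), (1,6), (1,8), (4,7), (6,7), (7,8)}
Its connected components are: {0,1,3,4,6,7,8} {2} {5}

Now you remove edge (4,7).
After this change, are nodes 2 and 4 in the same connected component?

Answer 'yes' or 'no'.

Answer: no

Derivation:
Initial components: {0,1,3,4,6,7,8} {2} {5}
Removing edge (4,7): not a bridge — component count unchanged at 3.
New components: {0,1,3,4,6,7,8} {2} {5}
Are 2 and 4 in the same component? no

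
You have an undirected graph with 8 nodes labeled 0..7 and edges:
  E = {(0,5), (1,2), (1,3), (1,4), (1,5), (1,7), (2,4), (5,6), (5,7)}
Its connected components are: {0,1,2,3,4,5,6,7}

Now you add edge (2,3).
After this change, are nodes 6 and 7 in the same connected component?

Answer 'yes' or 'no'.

Initial components: {0,1,2,3,4,5,6,7}
Adding edge (2,3): both already in same component {0,1,2,3,4,5,6,7}. No change.
New components: {0,1,2,3,4,5,6,7}
Are 6 and 7 in the same component? yes

Answer: yes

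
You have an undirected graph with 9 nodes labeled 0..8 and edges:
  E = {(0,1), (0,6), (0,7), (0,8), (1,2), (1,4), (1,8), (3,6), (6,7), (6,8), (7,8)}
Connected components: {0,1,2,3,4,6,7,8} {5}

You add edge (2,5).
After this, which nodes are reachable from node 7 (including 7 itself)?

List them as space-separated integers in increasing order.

Before: nodes reachable from 7: {0,1,2,3,4,6,7,8}
Adding (2,5): merges 7's component with another. Reachability grows.
After: nodes reachable from 7: {0,1,2,3,4,5,6,7,8}

Answer: 0 1 2 3 4 5 6 7 8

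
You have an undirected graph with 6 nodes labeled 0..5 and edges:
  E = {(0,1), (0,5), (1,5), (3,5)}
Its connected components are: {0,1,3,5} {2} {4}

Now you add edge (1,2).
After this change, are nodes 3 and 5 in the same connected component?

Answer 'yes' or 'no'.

Initial components: {0,1,3,5} {2} {4}
Adding edge (1,2): merges {0,1,3,5} and {2}.
New components: {0,1,2,3,5} {4}
Are 3 and 5 in the same component? yes

Answer: yes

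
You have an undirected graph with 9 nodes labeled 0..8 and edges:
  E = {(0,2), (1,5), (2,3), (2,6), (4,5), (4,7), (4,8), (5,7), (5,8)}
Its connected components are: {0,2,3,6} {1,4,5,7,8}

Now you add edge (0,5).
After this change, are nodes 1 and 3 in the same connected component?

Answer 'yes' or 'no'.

Answer: yes

Derivation:
Initial components: {0,2,3,6} {1,4,5,7,8}
Adding edge (0,5): merges {0,2,3,6} and {1,4,5,7,8}.
New components: {0,1,2,3,4,5,6,7,8}
Are 1 and 3 in the same component? yes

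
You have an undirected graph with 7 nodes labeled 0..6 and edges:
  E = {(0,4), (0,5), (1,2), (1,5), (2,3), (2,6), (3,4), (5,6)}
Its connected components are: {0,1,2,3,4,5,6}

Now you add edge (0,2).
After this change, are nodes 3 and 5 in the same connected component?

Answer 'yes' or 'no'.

Answer: yes

Derivation:
Initial components: {0,1,2,3,4,5,6}
Adding edge (0,2): both already in same component {0,1,2,3,4,5,6}. No change.
New components: {0,1,2,3,4,5,6}
Are 3 and 5 in the same component? yes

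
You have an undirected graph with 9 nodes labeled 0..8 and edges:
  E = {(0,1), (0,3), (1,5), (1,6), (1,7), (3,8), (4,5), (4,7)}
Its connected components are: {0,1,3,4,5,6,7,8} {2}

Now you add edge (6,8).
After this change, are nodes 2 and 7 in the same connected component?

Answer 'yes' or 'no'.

Initial components: {0,1,3,4,5,6,7,8} {2}
Adding edge (6,8): both already in same component {0,1,3,4,5,6,7,8}. No change.
New components: {0,1,3,4,5,6,7,8} {2}
Are 2 and 7 in the same component? no

Answer: no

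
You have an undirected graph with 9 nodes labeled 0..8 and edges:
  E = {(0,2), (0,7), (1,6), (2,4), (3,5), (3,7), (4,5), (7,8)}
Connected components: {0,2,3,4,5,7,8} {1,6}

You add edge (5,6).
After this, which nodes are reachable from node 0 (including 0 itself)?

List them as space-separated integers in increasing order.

Before: nodes reachable from 0: {0,2,3,4,5,7,8}
Adding (5,6): merges 0's component with another. Reachability grows.
After: nodes reachable from 0: {0,1,2,3,4,5,6,7,8}

Answer: 0 1 2 3 4 5 6 7 8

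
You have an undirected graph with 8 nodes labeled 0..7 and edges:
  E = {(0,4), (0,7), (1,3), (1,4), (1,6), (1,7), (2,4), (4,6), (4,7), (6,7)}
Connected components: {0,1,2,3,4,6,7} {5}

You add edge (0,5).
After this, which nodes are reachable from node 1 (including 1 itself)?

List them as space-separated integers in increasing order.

Answer: 0 1 2 3 4 5 6 7

Derivation:
Before: nodes reachable from 1: {0,1,2,3,4,6,7}
Adding (0,5): merges 1's component with another. Reachability grows.
After: nodes reachable from 1: {0,1,2,3,4,5,6,7}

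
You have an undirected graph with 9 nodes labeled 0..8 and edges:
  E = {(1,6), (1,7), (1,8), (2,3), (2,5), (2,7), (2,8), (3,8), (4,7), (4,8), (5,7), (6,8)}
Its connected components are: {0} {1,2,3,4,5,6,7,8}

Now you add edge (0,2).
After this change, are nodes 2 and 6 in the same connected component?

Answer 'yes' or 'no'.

Initial components: {0} {1,2,3,4,5,6,7,8}
Adding edge (0,2): merges {0} and {1,2,3,4,5,6,7,8}.
New components: {0,1,2,3,4,5,6,7,8}
Are 2 and 6 in the same component? yes

Answer: yes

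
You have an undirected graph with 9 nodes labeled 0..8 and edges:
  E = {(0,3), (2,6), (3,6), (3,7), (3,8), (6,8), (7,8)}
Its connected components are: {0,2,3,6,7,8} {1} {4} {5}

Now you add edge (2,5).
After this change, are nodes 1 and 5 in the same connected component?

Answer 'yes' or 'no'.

Initial components: {0,2,3,6,7,8} {1} {4} {5}
Adding edge (2,5): merges {0,2,3,6,7,8} and {5}.
New components: {0,2,3,5,6,7,8} {1} {4}
Are 1 and 5 in the same component? no

Answer: no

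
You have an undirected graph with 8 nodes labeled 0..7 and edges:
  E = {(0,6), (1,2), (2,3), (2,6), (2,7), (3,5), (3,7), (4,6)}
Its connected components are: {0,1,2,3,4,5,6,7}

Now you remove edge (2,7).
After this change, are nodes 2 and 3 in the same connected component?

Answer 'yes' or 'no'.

Initial components: {0,1,2,3,4,5,6,7}
Removing edge (2,7): not a bridge — component count unchanged at 1.
New components: {0,1,2,3,4,5,6,7}
Are 2 and 3 in the same component? yes

Answer: yes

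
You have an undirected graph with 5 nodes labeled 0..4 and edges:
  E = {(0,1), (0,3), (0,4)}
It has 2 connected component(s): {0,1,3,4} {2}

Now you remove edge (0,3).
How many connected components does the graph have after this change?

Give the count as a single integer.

Answer: 3

Derivation:
Initial component count: 2
Remove (0,3): it was a bridge. Count increases: 2 -> 3.
  After removal, components: {0,1,4} {2} {3}
New component count: 3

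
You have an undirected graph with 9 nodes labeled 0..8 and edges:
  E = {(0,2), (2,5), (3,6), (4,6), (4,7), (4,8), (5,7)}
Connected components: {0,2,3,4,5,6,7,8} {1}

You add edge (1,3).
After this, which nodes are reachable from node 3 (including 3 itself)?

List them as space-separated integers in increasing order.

Answer: 0 1 2 3 4 5 6 7 8

Derivation:
Before: nodes reachable from 3: {0,2,3,4,5,6,7,8}
Adding (1,3): merges 3's component with another. Reachability grows.
After: nodes reachable from 3: {0,1,2,3,4,5,6,7,8}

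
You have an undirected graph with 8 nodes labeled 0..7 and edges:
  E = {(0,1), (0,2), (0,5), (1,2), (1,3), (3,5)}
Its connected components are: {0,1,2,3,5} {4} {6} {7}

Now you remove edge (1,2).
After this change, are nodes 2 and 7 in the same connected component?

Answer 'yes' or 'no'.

Answer: no

Derivation:
Initial components: {0,1,2,3,5} {4} {6} {7}
Removing edge (1,2): not a bridge — component count unchanged at 4.
New components: {0,1,2,3,5} {4} {6} {7}
Are 2 and 7 in the same component? no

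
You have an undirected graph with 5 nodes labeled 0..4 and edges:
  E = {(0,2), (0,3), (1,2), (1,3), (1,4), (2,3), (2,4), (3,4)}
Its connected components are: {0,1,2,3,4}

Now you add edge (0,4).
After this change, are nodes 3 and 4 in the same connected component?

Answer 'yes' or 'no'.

Answer: yes

Derivation:
Initial components: {0,1,2,3,4}
Adding edge (0,4): both already in same component {0,1,2,3,4}. No change.
New components: {0,1,2,3,4}
Are 3 and 4 in the same component? yes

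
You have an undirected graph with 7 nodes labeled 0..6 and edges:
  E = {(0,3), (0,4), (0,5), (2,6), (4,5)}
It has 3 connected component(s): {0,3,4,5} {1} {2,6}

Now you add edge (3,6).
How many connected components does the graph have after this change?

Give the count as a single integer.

Initial component count: 3
Add (3,6): merges two components. Count decreases: 3 -> 2.
New component count: 2

Answer: 2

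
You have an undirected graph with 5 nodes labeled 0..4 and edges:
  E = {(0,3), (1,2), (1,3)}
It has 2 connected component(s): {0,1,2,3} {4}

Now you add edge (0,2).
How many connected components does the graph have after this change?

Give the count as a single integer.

Answer: 2

Derivation:
Initial component count: 2
Add (0,2): endpoints already in same component. Count unchanged: 2.
New component count: 2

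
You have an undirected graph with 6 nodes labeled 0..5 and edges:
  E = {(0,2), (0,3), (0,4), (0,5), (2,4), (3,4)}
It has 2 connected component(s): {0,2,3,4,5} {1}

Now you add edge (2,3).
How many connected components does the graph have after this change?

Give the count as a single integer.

Answer: 2

Derivation:
Initial component count: 2
Add (2,3): endpoints already in same component. Count unchanged: 2.
New component count: 2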